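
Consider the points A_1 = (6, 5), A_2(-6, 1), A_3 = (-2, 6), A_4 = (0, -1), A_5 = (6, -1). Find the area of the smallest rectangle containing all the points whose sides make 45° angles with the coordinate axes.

In coordinates u = x + y, v = x − y the rectangle is axis-aligned; the map (x,y)→(u,v) scales areas by 2.
u-values: 11, -5, 4, -1, 5; range = 11 − (-5) = 16.
v-values: 1, -7, -8, 1, 7; range = 7 − (-8) = 15.
Area = (16 × 15) / 2 = 120.

120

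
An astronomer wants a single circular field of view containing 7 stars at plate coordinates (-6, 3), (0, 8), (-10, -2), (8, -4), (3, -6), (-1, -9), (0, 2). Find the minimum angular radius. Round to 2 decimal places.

The minimum enclosing circle of a finite set is fixed by two of the points (as a diameter) or three (as a circumcircle).
The minimum enclosing circle is determined by three boundary points: (0, 8), (-10, -2), (8, -4).
Their circumcentre is (-0.8, -1.2) with r² = 85.28.
The farthest remaining point (-1, -9) is at distance² 60.88 ≤ 85.28.
r = √(85.28) ≈ 9.23.

9.23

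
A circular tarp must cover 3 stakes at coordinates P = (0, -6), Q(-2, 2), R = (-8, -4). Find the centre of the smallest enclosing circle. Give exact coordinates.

Side lengths²: PQ² = 68, PR² = 68, QR² = 72.
Since QR² = 72 < 68 + 68 = 136, the triangle is acute, so the smallest enclosing circle is the circumcircle.
Circumcentre = (-3.4, -2.6), r² = 23.12.
Centre = (-3.4, -2.6).

(-3.4, -2.6)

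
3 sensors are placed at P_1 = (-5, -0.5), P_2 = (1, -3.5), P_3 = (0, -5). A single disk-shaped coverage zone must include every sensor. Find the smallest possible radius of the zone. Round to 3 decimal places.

Side lengths²: P_1P_2² = 45, P_1P_3² = 45.25, P_2P_3² = 3.25.
Since P_1P_3² = 45.25 < 45 + 3.25 = 48.25, the triangle is acute, so the smallest enclosing circle is the circumcircle.
Circumcentre = (-2.21875, -2.4375), r² = 11.4892578125.
r = √(11.4892578125) ≈ 3.390.

3.390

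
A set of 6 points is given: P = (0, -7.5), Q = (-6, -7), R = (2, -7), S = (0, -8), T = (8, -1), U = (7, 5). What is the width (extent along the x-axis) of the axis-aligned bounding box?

max x = 8, min x = -6, so width = 14.

14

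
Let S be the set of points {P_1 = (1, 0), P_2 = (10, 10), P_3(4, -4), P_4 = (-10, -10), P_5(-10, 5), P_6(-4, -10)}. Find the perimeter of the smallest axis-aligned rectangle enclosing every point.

Width = max x − min x = 10 − (-10) = 20.
Height = max y − min y = 10 − (-10) = 20.
Perimeter = 2(20 + 20) = 80.

80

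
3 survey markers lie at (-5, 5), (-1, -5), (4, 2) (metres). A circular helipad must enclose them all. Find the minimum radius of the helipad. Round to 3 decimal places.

Call the three points A, B, C in the order given.
Side lengths²: AB² = 116, AC² = 90, BC² = 74.
Since AB² = 116 < 90 + 74 = 164, the triangle is acute, so the smallest enclosing circle is the circumcircle.
Circumcentre = (-19/13, 8/13), r² = 5365/169.
r = √(5365/169) ≈ 5.634.

5.634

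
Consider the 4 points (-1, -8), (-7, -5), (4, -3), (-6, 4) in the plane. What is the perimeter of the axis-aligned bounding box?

46

Width = max x − min x = 4 − (-7) = 11.
Height = max y − min y = 4 − (-8) = 12.
Perimeter = 2(11 + 12) = 46.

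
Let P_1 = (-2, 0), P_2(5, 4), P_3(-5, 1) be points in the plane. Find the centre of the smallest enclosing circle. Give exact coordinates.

Side lengths²: P_1P_2² = 65, P_1P_3² = 10, P_2P_3² = 109.
Since P_2P_3² = 109 ≥ 65 + 10 = 75, the angle opposite P_2P_3 is not acute, so the smallest enclosing circle has P_2P_3 as diameter.
Centre = midpoint of P_2P_3 = (0, 2.5), r² = 109/4 = 27.25.
Centre = (0, 2.5).

(0, 2.5)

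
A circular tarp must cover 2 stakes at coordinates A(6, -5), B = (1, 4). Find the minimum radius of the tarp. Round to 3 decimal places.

5.148

The smallest circle enclosing two points has them as diameter endpoints.
Centre = midpoint = (3.5, -0.5); r² = |AB|²/4 = 106/4 = 26.5.
r = √(26.5) ≈ 5.148.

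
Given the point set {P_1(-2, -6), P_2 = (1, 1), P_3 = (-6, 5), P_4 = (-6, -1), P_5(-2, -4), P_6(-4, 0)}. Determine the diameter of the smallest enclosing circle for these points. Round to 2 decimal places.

11.70

The minimum enclosing circle of a finite set is fixed by two of the points (as a diameter) or three (as a circumcircle).
The farthest pair is P_1–P_3 with squared distance 137. The circle on this segment as diameter has centre (-4, -0.5) and r² = 137/4 = 34.25.
Check P_2: distance² to centre = 27.25 ≤ 34.25, so it lies inside.
All remaining points lie in this disk, and no smaller disk contains both endpoints, so this is the minimum enclosing circle.
Diameter = 2r = 2√(34.25) ≈ 11.70.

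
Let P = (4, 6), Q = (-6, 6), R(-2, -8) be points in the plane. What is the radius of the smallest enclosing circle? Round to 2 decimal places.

Side lengths²: PQ² = 100, PR² = 232, QR² = 212.
Since PR² = 232 < 212 + 100 = 312, the triangle is acute, so the smallest enclosing circle is the circumcircle.
Circumcentre = (-1, -1/7), r² = 3074/49.
r = √(3074/49) ≈ 7.92.

7.92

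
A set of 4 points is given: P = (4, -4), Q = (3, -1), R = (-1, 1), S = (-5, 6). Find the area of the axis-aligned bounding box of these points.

x ranges over [-5, 4], width 9.
y ranges over [-4, 6], height 10.
Area = 9 × 10 = 90.

90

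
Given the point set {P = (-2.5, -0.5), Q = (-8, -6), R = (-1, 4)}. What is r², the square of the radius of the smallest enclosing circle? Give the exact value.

37.25

Side lengths²: PQ² = 60.5, PR² = 22.5, QR² = 149.
Since QR² = 149 ≥ 60.5 + 22.5 = 83, the angle opposite QR is not acute, so the smallest enclosing circle has QR as diameter.
Centre = midpoint of QR = (-4.5, -1), r² = 149/4 = 37.25.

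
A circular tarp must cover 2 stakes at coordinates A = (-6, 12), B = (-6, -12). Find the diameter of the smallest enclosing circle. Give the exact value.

The smallest circle enclosing two points has them as diameter endpoints.
Centre = midpoint = (-6, 0); r² = |AB|²/4 = 576/4 = 144.
Diameter = 2r = 2√144 = 24.

24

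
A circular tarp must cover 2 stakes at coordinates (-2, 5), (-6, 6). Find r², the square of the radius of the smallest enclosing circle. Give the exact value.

4.25

The smallest circle enclosing two points has them as diameter endpoints.
Centre = midpoint = (-4, 5.5); r² = |(-2, 5)−(-6, 6)|²/4 = 17/4 = 4.25.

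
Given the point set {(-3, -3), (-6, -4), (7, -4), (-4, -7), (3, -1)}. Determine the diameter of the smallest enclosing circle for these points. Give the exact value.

13

The minimum enclosing circle of a finite set is fixed by two of the points (as a diameter) or three (as a circumcircle).
The farthest pair is (-6, -4)–(7, -4) with squared distance 169. The circle on this segment as diameter has centre (0.5, -4) and r² = 169/4 = 42.25.
Check (-3, -3): distance² to centre = 13.25 ≤ 42.25, so it lies inside.
All remaining points lie in this disk, and no smaller disk contains both endpoints, so this is the minimum enclosing circle.
Diameter = 2r = 2√(42.25) = 13.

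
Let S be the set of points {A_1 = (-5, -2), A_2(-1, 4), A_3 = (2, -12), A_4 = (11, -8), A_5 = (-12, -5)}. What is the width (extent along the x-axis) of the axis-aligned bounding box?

max x = 11, min x = -12, so width = 23.

23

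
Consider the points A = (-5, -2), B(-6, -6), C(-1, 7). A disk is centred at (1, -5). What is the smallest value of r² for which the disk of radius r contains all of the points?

148

The required radius is the distance from (1, -5) to the farthest point.
Squared distances: 45, 50, 148.
Maximum is 148, attained at C.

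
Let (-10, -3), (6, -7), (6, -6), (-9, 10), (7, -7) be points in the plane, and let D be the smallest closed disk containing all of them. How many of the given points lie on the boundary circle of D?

2

By Welzl's lemma the MEC is supported by two points (diametrically opposite) or three points (on a circumcircle).
The farthest pair is (-9, 10)–(7, -7) with squared distance 545. The circle on this segment as diameter has centre (-1, 1.5) and r² = 545/4 = 136.25.
Check (-10, -3): distance² to centre = 101.25 ≤ 136.25, so it lies inside.
All remaining points lie in this disk, and no smaller disk contains both endpoints, so this is the minimum enclosing circle.
The points at distance exactly r from the centre are (-9, 10), (7, -7) — 2 points.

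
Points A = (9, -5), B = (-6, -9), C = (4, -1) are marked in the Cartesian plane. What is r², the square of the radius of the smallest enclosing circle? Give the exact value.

Side lengths²: AB² = 241, AC² = 41, BC² = 164.
Since AB² = 241 ≥ 164 + 41 = 205, the angle opposite AB is not acute, so the smallest enclosing circle has AB as diameter.
Centre = midpoint of AB = (1.5, -7), r² = 241/4 = 60.25.

60.25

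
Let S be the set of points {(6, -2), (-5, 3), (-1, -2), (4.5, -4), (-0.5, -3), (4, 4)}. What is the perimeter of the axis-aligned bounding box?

Width = max x − min x = 6 − (-5) = 11.
Height = max y − min y = 4 − (-4) = 8.
Perimeter = 2(11 + 8) = 38.

38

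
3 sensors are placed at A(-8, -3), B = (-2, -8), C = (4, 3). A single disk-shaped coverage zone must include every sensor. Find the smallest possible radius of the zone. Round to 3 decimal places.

6.838

Side lengths²: AB² = 61, AC² = 180, BC² = 157.
Since AC² = 180 < 157 + 61 = 218, the triangle is acute, so the smallest enclosing circle is the circumcircle.
Circumcentre = (-1.40625, -1.1875), r² = 46.7626953125.
r = √(46.7626953125) ≈ 6.838.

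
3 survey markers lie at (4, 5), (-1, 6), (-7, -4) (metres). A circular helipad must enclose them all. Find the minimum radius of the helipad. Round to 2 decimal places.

Call the three points A, B, C in the order given.
Side lengths²: AB² = 26, AC² = 202, BC² = 136.
Since AC² = 202 ≥ 136 + 26 = 162, the angle opposite AC is not acute, so the smallest enclosing circle has AC as diameter.
Centre = midpoint of AC = (-1.5, 0.5), r² = 202/4 = 50.5.
r = √(50.5) ≈ 7.11.

7.11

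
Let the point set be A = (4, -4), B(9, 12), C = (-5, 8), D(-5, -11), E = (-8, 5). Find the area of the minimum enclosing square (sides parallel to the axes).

The bounding box has width 17 and height 23.
An axis-aligned square enclosing the set must have side ≥ max(width, height).
So the minimum side is max(17, 23) = 23.
Area = 23² = 529.

529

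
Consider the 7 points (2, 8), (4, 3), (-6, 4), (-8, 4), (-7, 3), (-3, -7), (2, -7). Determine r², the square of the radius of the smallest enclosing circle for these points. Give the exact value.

The minimum enclosing circle is determined by three boundary points: (2, 8), (-8, 4), (2, -7).
Their circumcentre is (-0.8, 0.5) with r² = 64.09.
The farthest remaining point (-3, -7) is at distance² 61.09 ≤ 64.09.

64.09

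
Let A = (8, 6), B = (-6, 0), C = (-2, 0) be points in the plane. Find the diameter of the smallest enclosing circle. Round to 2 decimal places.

15.23

Side lengths²: AB² = 232, AC² = 136, BC² = 16.
Since AB² = 232 ≥ 136 + 16 = 152, the angle opposite AB is not acute, so the smallest enclosing circle has AB as diameter.
Centre = midpoint of AB = (1, 3), r² = 232/4 = 58.
Diameter = 2r = 2√58 ≈ 15.23.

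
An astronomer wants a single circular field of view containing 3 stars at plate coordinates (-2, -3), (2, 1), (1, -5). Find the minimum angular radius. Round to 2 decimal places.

3.10

Call the three points A, B, C in the order given.
Side lengths²: AB² = 32, AC² = 13, BC² = 37.
Since BC² = 37 < 32 + 13 = 45, the triangle is acute, so the smallest enclosing circle is the circumcircle.
Circumcentre = (0.9, -1.9), r² = 9.62.
r = √(9.62) ≈ 3.10.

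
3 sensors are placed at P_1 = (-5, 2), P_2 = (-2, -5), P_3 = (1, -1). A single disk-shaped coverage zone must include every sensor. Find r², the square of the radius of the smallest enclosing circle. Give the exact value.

3625/242

Side lengths²: P_1P_2² = 58, P_1P_3² = 45, P_2P_3² = 25.
Since P_1P_2² = 58 < 45 + 25 = 70, the triangle is acute, so the smallest enclosing circle is the circumcircle.
Circumcentre = (-63/22, -27/22), r² = 3625/242.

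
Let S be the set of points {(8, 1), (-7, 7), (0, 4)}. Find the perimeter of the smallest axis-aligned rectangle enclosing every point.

Width = max x − min x = 8 − (-7) = 15.
Height = max y − min y = 7 − 1 = 6.
Perimeter = 2(15 + 6) = 42.

42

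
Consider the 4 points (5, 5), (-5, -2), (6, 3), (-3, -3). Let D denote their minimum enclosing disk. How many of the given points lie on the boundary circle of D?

The minimum enclosing circle of a finite set is fixed by two of the points (as a diameter) or three (as a circumcircle).
The minimum enclosing circle is determined by three boundary points: (5, 5), (-5, -2), (6, 3).
Their circumcentre is (7/54, 71/54) with r² = 54385/1458.
The farthest remaining point (-3, -3) is at distance² 41425/1458 ≤ 54385/1458.
The points at distance exactly r from the centre are (5, 5), (-5, -2), (6, 3) — 3 points.

3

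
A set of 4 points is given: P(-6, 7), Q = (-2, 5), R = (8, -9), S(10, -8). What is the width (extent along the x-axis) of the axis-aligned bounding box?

16

max x = 10, min x = -6, so width = 16.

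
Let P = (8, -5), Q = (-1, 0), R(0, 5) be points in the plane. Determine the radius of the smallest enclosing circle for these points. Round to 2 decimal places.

Side lengths²: PQ² = 106, PR² = 164, QR² = 26.
Since PR² = 164 ≥ 106 + 26 = 132, the angle opposite PR is not acute, so the smallest enclosing circle has PR as diameter.
Centre = midpoint of PR = (4, 0), r² = 164/4 = 41.
r = √41 ≈ 6.40.

6.40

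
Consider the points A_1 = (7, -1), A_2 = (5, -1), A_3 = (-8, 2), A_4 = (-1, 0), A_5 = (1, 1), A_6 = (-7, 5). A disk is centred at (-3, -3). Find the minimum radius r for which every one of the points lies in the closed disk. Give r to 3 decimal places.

10.198

The required radius is the distance from (-3, -3) to the farthest point.
Squared distances: 104, 68, 50, 13, 32, 80.
Maximum is 104, attained at A_1.
r = √104 ≈ 10.198.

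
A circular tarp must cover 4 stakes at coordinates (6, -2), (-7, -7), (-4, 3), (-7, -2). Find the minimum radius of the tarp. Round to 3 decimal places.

The minimum enclosing circle is determined by three boundary points: (6, -2), (-7, -7), (-4, 3).
Their circumcentre is (-43/46, -155/46) with r² = 52865/1058.
The farthest remaining point (-7, -2) is at distance² 40905/1058 ≤ 52865/1058.
r = √(52865/1058) ≈ 7.069.

7.069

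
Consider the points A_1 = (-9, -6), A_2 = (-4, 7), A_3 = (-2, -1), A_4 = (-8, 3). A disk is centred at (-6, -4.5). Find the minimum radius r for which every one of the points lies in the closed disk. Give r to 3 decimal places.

The required radius is the distance from (-6, -4.5) to the farthest point.
Squared distances: 11.25, 136.25, 28.25, 60.25.
Maximum is 136.25, attained at A_2.
r = √(136.25) ≈ 11.673.

11.673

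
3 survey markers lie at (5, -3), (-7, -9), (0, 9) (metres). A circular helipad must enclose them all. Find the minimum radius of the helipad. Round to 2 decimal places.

Call the three points A, B, C in the order given.
Side lengths²: AB² = 180, AC² = 169, BC² = 373.
Since BC² = 373 ≥ 180 + 169 = 349, the angle opposite BC is not acute, so the smallest enclosing circle has BC as diameter.
Centre = midpoint of BC = (-3.5, 0), r² = 373/4 = 93.25.
r = √(93.25) ≈ 9.66.

9.66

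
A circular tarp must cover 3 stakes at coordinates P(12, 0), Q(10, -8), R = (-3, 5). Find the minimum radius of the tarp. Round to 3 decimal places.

9.192

Side lengths²: PQ² = 68, PR² = 250, QR² = 338.
Since QR² = 338 ≥ 250 + 68 = 318, the angle opposite QR is not acute, so the smallest enclosing circle has QR as diameter.
Centre = midpoint of QR = (3.5, -1.5), r² = 338/4 = 84.5.
r = √(84.5) ≈ 9.192.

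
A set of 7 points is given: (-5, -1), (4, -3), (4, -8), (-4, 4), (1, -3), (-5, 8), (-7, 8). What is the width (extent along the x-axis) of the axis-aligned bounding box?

max x = 4, min x = -7, so width = 11.

11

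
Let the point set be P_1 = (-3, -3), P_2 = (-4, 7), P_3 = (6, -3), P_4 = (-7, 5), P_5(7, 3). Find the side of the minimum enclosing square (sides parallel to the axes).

The bounding box has width 14 and height 10.
An axis-aligned square enclosing the set must have side ≥ max(width, height).
So the minimum side is max(14, 10) = 14.

14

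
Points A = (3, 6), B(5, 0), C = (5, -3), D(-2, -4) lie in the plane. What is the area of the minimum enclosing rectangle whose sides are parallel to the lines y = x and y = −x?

In coordinates u = x + y, v = x − y the rectangle is axis-aligned; the map (x,y)→(u,v) scales areas by 2.
u-values: 9, 5, 2, -6; range = 9 − (-6) = 15.
v-values: -3, 5, 8, 2; range = 8 − (-3) = 11.
Area = (15 × 11) / 2 = 82.5.

82.5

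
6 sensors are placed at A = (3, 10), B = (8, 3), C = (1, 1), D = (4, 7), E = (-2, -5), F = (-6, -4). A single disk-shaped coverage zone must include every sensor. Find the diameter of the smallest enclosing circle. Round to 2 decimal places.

The minimum enclosing circle is determined by three boundary points: A, B, F.
Their circumcentre is (-15/38, 87/38) with r² = 51245/722.
The farthest remaining point E is at distance² 40225/722 ≤ 51245/722.
Diameter = 2r = 2√(51245/722) ≈ 16.85.

16.85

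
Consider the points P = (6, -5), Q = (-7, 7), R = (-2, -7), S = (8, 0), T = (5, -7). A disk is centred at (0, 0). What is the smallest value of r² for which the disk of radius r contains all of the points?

98

The required radius is the distance from (0, 0) to the farthest point.
Squared distances: 61, 98, 53, 64, 74.
Maximum is 98, attained at Q.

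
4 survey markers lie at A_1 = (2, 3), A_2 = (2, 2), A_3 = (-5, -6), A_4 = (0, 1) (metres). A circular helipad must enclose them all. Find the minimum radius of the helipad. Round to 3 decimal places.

The farthest pair is A_1–A_3 with squared distance 130. The circle on this segment as diameter has centre (-1.5, -1.5) and r² = 130/4 = 32.5.
Check A_2: distance² to centre = 24.5 ≤ 32.5, so it lies inside.
All remaining points lie in this disk, and no smaller disk contains both endpoints, so this is the minimum enclosing circle.
r = √(32.5) ≈ 5.701.

5.701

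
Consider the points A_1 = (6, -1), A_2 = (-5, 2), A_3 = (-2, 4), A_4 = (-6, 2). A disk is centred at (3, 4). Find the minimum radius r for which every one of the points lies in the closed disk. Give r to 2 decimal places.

The required radius is the distance from (3, 4) to the farthest point.
Squared distances: 34, 68, 25, 85.
Maximum is 85, attained at A_4.
r = √85 ≈ 9.22.

9.22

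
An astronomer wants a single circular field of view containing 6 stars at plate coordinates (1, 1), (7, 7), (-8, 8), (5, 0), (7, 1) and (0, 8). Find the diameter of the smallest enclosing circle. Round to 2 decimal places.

16.55

The farthest pair is (-8, 8)–(7, 1) with squared distance 274. The circle on this segment as diameter has centre (-0.5, 4.5) and r² = 274/4 = 68.5.
Check (1, 1): distance² to centre = 14.5 ≤ 68.5, so it lies inside.
All remaining points lie in this disk, and no smaller disk contains both endpoints, so this is the minimum enclosing circle.
Diameter = 2r = 2√(68.5) ≈ 16.55.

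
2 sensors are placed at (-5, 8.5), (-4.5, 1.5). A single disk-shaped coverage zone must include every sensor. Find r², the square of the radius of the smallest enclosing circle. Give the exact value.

12.3125

The smallest circle enclosing two points has them as diameter endpoints.
Centre = midpoint = (-4.75, 5); r² = |(-5, 8.5)−(-4.5, 1.5)|²/4 = 49.25/4 = 12.3125.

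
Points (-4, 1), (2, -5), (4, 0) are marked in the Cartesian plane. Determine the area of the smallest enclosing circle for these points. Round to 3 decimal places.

60.428

Call the three points A, B, C in the order given.
Side lengths²: AB² = 72, AC² = 65, BC² = 29.
Since AB² = 72 < 65 + 29 = 94, the triangle is acute, so the smallest enclosing circle is the circumcircle.
Circumcentre = (-3/14, -17/14), r² = 1885/98.
Area = π·r² = π·1885/98 ≈ 60.428.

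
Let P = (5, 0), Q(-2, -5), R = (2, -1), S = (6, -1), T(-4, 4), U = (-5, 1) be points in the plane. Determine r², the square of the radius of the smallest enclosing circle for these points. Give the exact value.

33.203125

By Welzl's lemma the MEC is supported by two points (diametrically opposite) or three points (on a circumcircle).
The minimum enclosing circle is determined by three boundary points: Q, S, T.
Their circumcentre is (0.375, 0.25) with r² = 33.203125.
The farthest remaining point U is at distance² 29.453125 ≤ 33.203125.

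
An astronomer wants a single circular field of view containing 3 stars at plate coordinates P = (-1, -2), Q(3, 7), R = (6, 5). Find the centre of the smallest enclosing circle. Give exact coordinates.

Side lengths²: PQ² = 97, PR² = 98, QR² = 13.
Since PR² = 98 < 97 + 13 = 110, the triangle is acute, so the smallest enclosing circle is the circumcircle.
Circumcentre = (1.9, 2.1), r² = 25.22.
Centre = (1.9, 2.1).

(1.9, 2.1)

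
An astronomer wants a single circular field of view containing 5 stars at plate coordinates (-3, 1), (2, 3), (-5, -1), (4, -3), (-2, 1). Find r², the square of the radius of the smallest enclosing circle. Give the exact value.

22.1

By Welzl's lemma the MEC is supported by two points (diametrically opposite) or three points (on a circumcircle).
The minimum enclosing circle is determined by three boundary points: (2, 3), (-5, -1), (4, -3).
Their circumcentre is (-0.3, -1.1) with r² = 22.1.
The farthest remaining point (-3, 1) is at distance² 11.7 ≤ 22.1.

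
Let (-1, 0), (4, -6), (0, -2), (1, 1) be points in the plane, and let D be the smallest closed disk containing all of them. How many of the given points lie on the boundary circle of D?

3

A smallest enclosing disk is always determined by at most three of the input points on its boundary.
The minimum enclosing circle is determined by three boundary points: (-1, 0), (4, -6), (1, 1).
Their circumcentre is (57/34, -97/34) with r² = 8845/578.
The farthest remaining point (0, -2) is at distance² 2045/578 ≤ 8845/578.
The points at distance exactly r from the centre are (-1, 0), (4, -6), (1, 1) — 3 points.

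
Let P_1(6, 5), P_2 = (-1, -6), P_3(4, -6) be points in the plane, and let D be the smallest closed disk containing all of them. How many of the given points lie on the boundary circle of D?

2

Side lengths²: P_1P_2² = 170, P_1P_3² = 125, P_2P_3² = 25.
Since P_1P_2² = 170 ≥ 125 + 25 = 150, the angle opposite P_1P_2 is not acute, so the smallest enclosing circle has P_1P_2 as diameter.
Centre = midpoint of P_1P_2 = (2.5, -0.5), r² = 170/4 = 42.5.
The points at distance exactly r from the centre are P_1, P_2 — 2 points.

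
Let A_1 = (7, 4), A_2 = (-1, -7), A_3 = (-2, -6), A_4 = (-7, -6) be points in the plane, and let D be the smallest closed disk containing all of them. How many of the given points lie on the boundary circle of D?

2

By Welzl's lemma the MEC is supported by two points (diametrically opposite) or three points (on a circumcircle).
The farthest pair is A_1–A_4 with squared distance 296. The circle on this segment as diameter has centre (0, -1) and r² = 296/4 = 74.
Check A_2: distance² to centre = 37 ≤ 74, so it lies inside.
All remaining points lie in this disk, and no smaller disk contains both endpoints, so this is the minimum enclosing circle.
The points at distance exactly r from the centre are A_1, A_4 — 2 points.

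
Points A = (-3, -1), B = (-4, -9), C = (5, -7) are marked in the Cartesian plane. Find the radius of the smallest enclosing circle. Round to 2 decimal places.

Side lengths²: AB² = 65, AC² = 100, BC² = 85.
Since AC² = 100 < 85 + 65 = 150, the triangle is acute, so the smallest enclosing circle is the circumcircle.
Circumcentre = (-1/14, -38/7), r² = 5525/196.
r = √(5525/196) ≈ 5.31.

5.31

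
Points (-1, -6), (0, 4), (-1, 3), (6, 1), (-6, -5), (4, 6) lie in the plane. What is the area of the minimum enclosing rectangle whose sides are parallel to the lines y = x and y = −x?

94.5

In coordinates u = x + y, v = x − y the rectangle is axis-aligned; the map (x,y)→(u,v) scales areas by 2.
u-values: -7, 4, 2, 7, -11, 10; range = 10 − (-11) = 21.
v-values: 5, -4, -4, 5, -1, -2; range = 5 − (-4) = 9.
Area = (21 × 9) / 2 = 94.5.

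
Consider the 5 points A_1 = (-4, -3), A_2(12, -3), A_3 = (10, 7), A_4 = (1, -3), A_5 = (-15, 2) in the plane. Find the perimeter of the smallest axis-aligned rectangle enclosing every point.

Width = max x − min x = 12 − (-15) = 27.
Height = max y − min y = 7 − (-3) = 10.
Perimeter = 2(27 + 10) = 74.

74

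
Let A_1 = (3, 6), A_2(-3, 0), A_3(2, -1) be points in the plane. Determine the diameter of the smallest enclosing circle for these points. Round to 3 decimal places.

8.498

Side lengths²: A_1A_2² = 72, A_1A_3² = 50, A_2A_3² = 26.
Since A_1A_2² = 72 < 50 + 26 = 76, the triangle is acute, so the smallest enclosing circle is the circumcircle.
Circumcentre = (1/6, 17/6), r² = 325/18.
Diameter = 2r = 2√(325/18) ≈ 8.498.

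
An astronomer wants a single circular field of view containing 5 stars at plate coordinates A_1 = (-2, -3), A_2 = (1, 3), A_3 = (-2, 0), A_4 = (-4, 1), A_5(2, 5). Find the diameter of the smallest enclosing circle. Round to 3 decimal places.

8.944

A smallest enclosing disk is always determined by at most three of the input points on its boundary.
The farthest pair is A_1–A_5 with squared distance 80. The circle on this segment as diameter has centre (0, 1) and r² = 80/4 = 20.
Check A_2: distance² to centre = 5 ≤ 20, so it lies inside.
All remaining points lie in this disk, and no smaller disk contains both endpoints, so this is the minimum enclosing circle.
Diameter = 2r = 2√20 ≈ 8.944.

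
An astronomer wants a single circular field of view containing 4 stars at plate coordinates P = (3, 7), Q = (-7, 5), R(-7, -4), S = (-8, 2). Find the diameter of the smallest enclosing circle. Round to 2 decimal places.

14.87

By Welzl's lemma the MEC is supported by two points (diametrically opposite) or three points (on a circumcircle).
The farthest pair is P–R with squared distance 221. The circle on this segment as diameter has centre (-2, 1.5) and r² = 221/4 = 55.25.
Check Q: distance² to centre = 37.25 ≤ 55.25, so it lies inside.
All remaining points lie in this disk, and no smaller disk contains both endpoints, so this is the minimum enclosing circle.
Diameter = 2r = 2√(55.25) ≈ 14.87.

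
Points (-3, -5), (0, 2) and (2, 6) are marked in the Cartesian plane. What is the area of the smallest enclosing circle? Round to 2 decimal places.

Call the three points A, B, C in the order given.
Side lengths²: AB² = 58, AC² = 146, BC² = 20.
Since AC² = 146 ≥ 58 + 20 = 78, the angle opposite AC is not acute, so the smallest enclosing circle has AC as diameter.
Centre = midpoint of AC = (-0.5, 0.5), r² = 146/4 = 36.5.
Area = π·r² = π·36.5 ≈ 114.67.

114.67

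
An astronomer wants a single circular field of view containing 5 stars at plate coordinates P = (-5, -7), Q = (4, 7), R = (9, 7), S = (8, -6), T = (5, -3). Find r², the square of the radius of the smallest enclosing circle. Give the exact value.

By Welzl's lemma the MEC is supported by two points (diametrically opposite) or three points (on a circumcircle).
The farthest pair is P–R with squared distance 392. The circle on this segment as diameter has centre (2, 0) and r² = 392/4 = 98.
Check Q: distance² to centre = 53 ≤ 98, so it lies inside.
All remaining points lie in this disk, and no smaller disk contains both endpoints, so this is the minimum enclosing circle.

98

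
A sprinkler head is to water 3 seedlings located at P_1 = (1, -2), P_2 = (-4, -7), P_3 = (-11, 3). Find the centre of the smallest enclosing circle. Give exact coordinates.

Side lengths²: P_1P_2² = 50, P_1P_3² = 169, P_2P_3² = 149.
Since P_1P_3² = 169 < 149 + 50 = 199, the triangle is acute, so the smallest enclosing circle is the circumcircle.
Circumcentre = (-185/34, -19/34), r² = 25181/578.
Centre = (-185/34, -19/34).

(-185/34, -19/34)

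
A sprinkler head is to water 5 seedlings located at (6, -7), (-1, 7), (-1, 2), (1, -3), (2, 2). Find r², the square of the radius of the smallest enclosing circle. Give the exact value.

61.25

The farthest pair is (6, -7)–(-1, 7) with squared distance 245. The circle on this segment as diameter has centre (2.5, 0) and r² = 245/4 = 61.25.
Check (-1, 2): distance² to centre = 16.25 ≤ 61.25, so it lies inside.
All remaining points lie in this disk, and no smaller disk contains both endpoints, so this is the minimum enclosing circle.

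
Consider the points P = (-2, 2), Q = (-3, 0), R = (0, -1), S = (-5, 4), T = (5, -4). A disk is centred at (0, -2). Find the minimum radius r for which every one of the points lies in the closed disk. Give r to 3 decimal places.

The required radius is the distance from (0, -2) to the farthest point.
Squared distances: 20, 13, 1, 61, 29.
Maximum is 61, attained at S.
r = √61 ≈ 7.810.

7.810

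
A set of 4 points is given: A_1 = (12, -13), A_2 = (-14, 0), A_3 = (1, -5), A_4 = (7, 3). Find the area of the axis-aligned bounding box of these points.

x ranges over [-14, 12], width 26.
y ranges over [-13, 3], height 16.
Area = 26 × 16 = 416.

416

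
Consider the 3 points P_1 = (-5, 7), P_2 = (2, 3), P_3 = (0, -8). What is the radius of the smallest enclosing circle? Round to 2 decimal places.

Side lengths²: P_1P_2² = 65, P_1P_3² = 250, P_2P_3² = 125.
Since P_1P_3² = 250 ≥ 125 + 65 = 190, the angle opposite P_1P_3 is not acute, so the smallest enclosing circle has P_1P_3 as diameter.
Centre = midpoint of P_1P_3 = (-2.5, -0.5), r² = 250/4 = 62.5.
r = √(62.5) ≈ 7.91.

7.91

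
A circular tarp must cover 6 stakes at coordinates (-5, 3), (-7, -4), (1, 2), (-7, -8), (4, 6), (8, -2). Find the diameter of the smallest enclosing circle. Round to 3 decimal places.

The minimum enclosing circle is determined by three boundary points: (-7, -8), (4, 6), (8, -2).
Their circumcentre is (-11/12, -35/24) with r² = 45965/576.
The farthest remaining point (-7, -4) is at distance² 25037/576 ≤ 45965/576.
Diameter = 2r = 2√(45965/576) ≈ 17.866.

17.866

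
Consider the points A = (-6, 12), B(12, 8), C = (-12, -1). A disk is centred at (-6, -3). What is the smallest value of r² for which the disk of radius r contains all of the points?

The required radius is the distance from (-6, -3) to the farthest point.
Squared distances: 225, 445, 40.
Maximum is 445, attained at B.

445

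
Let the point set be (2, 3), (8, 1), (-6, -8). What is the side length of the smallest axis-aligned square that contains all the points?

The bounding box has width 14 and height 11.
An axis-aligned square enclosing the set must have side ≥ max(width, height).
So the minimum side is max(14, 11) = 14.

14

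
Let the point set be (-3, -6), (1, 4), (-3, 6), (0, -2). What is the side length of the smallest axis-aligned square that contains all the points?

12

The bounding box has width 4 and height 12.
An axis-aligned square enclosing the set must have side ≥ max(width, height).
So the minimum side is max(4, 12) = 12.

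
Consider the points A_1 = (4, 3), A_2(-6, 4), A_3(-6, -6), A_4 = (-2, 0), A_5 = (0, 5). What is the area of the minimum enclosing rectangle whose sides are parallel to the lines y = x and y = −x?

In coordinates u = x + y, v = x − y the rectangle is axis-aligned; the map (x,y)→(u,v) scales areas by 2.
u-values: 7, -2, -12, -2, 5; range = 7 − (-12) = 19.
v-values: 1, -10, 0, -2, -5; range = 1 − (-10) = 11.
Area = (19 × 11) / 2 = 104.5.

104.5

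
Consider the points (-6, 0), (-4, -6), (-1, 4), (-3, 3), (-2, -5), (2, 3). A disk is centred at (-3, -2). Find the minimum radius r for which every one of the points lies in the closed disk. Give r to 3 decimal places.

7.071

The required radius is the distance from (-3, -2) to the farthest point.
Squared distances: 13, 17, 40, 25, 10, 50.
Maximum is 50, attained at (2, 3).
r = √50 ≈ 7.071.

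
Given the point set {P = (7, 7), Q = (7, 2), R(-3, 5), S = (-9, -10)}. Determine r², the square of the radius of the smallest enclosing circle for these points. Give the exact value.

136.25

By Welzl's lemma the MEC is supported by two points (diametrically opposite) or three points (on a circumcircle).
The farthest pair is P–S with squared distance 545. The circle on this segment as diameter has centre (-1, -1.5) and r² = 545/4 = 136.25.
Check Q: distance² to centre = 76.25 ≤ 136.25, so it lies inside.
All remaining points lie in this disk, and no smaller disk contains both endpoints, so this is the minimum enclosing circle.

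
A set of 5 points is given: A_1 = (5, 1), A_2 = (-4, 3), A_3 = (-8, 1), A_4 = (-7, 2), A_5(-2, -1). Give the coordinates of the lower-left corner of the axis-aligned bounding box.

(-8, -1)

x-range [-8, 5], y-range [-1, 3].
The lower-left corner is (-8, -1).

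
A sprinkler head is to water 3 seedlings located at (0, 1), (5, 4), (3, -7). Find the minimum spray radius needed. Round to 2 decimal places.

5.59

Call the three points A, B, C in the order given.
Side lengths²: AB² = 34, AC² = 73, BC² = 125.
Since BC² = 125 ≥ 73 + 34 = 107, the angle opposite BC is not acute, so the smallest enclosing circle has BC as diameter.
Centre = midpoint of BC = (4, -1.5), r² = 125/4 = 31.25.
r = √(31.25) ≈ 5.59.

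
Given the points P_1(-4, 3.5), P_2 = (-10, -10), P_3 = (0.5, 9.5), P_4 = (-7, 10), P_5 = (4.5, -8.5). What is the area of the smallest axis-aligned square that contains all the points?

400

The bounding box has width 14.5 and height 20.
An axis-aligned square enclosing the set must have side ≥ max(width, height).
So the minimum side is max(14.5, 20) = 20.
Area = 20² = 400.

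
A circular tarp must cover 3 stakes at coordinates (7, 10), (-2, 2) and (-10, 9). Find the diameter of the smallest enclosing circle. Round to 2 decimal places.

Call the three points A, B, C in the order given.
Side lengths²: AB² = 145, AC² = 290, BC² = 113.
Since AC² = 290 ≥ 145 + 113 = 258, the angle opposite AC is not acute, so the smallest enclosing circle has AC as diameter.
Centre = midpoint of AC = (-1.5, 9.5), r² = 290/4 = 72.5.
Diameter = 2r = 2√(72.5) ≈ 17.03.

17.03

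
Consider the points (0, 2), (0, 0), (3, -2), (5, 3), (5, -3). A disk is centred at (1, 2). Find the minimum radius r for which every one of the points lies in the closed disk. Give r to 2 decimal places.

The required radius is the distance from (1, 2) to the farthest point.
Squared distances: 1, 5, 20, 17, 41.
Maximum is 41, attained at (5, -3).
r = √41 ≈ 6.40.

6.40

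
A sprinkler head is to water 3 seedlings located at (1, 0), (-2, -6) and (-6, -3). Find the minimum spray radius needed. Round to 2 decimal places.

3.87

Call the three points A, B, C in the order given.
Side lengths²: AB² = 45, AC² = 58, BC² = 25.
Since AC² = 58 < 45 + 25 = 70, the triangle is acute, so the smallest enclosing circle is the circumcircle.
Circumcentre = (-49/22, -47/22), r² = 3625/242.
r = √(3625/242) ≈ 3.87.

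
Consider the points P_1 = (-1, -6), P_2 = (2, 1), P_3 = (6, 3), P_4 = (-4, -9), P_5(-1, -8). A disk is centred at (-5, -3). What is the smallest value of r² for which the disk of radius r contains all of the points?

The required radius is the distance from (-5, -3) to the farthest point.
Squared distances: 25, 65, 157, 37, 41.
Maximum is 157, attained at P_3.

157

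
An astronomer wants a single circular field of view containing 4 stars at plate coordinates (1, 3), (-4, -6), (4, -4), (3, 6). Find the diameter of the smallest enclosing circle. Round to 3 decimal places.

By Welzl's lemma the MEC is supported by two points (diametrically opposite) or three points (on a circumcircle).
The farthest pair is (-4, -6)–(3, 6) with squared distance 193. The circle on this segment as diameter has centre (-0.5, 0) and r² = 193/4 = 48.25.
Check (1, 3): distance² to centre = 11.25 ≤ 48.25, so it lies inside.
All remaining points lie in this disk, and no smaller disk contains both endpoints, so this is the minimum enclosing circle.
Diameter = 2r = 2√(48.25) ≈ 13.892.

13.892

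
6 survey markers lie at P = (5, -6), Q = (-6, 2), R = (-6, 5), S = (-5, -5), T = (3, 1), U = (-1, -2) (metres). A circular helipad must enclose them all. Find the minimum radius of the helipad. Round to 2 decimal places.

7.78

By Welzl's lemma the MEC is supported by two points (diametrically opposite) or three points (on a circumcircle).
The farthest pair is P–R with squared distance 242. The circle on this segment as diameter has centre (-0.5, -0.5) and r² = 242/4 = 60.5.
Check Q: distance² to centre = 36.5 ≤ 60.5, so it lies inside.
All remaining points lie in this disk, and no smaller disk contains both endpoints, so this is the minimum enclosing circle.
r = √(60.5) ≈ 7.78.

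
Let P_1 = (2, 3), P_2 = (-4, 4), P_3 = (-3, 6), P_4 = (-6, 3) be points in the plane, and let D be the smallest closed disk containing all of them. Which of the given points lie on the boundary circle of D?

A smallest enclosing disk is always determined by at most three of the input points on its boundary.
The farthest pair is P_1–P_4 with squared distance 64. The circle on this segment as diameter has centre (-2, 3) and r² = 64/4 = 16.
Check P_2: distance² to centre = 5 ≤ 16, so it lies inside.
All remaining points lie in this disk, and no smaller disk contains both endpoints, so this is the minimum enclosing circle.
The points at distance exactly r from the centre are P_1, P_4 — 2 points.

P_1, P_4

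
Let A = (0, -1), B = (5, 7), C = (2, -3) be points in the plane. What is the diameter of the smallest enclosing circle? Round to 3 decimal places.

Side lengths²: AB² = 89, AC² = 8, BC² = 109.
Since BC² = 109 ≥ 89 + 8 = 97, the angle opposite BC is not acute, so the smallest enclosing circle has BC as diameter.
Centre = midpoint of BC = (3.5, 2), r² = 109/4 = 27.25.
Diameter = 2r = 2√(27.25) ≈ 10.440.

10.440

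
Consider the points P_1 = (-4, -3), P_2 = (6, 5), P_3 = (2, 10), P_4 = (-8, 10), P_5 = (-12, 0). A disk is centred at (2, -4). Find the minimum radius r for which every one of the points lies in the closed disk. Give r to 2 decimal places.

17.20

The required radius is the distance from (2, -4) to the farthest point.
Squared distances: 37, 97, 196, 296, 212.
Maximum is 296, attained at P_4.
r = √296 ≈ 17.20.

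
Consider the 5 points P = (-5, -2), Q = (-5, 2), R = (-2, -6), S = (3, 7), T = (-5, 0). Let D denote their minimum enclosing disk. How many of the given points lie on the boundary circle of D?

The farthest pair is R–S with squared distance 194. The circle on this segment as diameter has centre (0.5, 0.5) and r² = 194/4 = 48.5.
Check P: distance² to centre = 36.5 ≤ 48.5, so it lies inside.
All remaining points lie in this disk, and no smaller disk contains both endpoints, so this is the minimum enclosing circle.
The points at distance exactly r from the centre are R, S — 2 points.

2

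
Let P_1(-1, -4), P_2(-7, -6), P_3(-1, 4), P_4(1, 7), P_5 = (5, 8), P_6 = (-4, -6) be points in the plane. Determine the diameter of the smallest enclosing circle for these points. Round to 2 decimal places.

By Welzl's lemma the MEC is supported by two points (diametrically opposite) or three points (on a circumcircle).
The farthest pair is P_2–P_5 with squared distance 340. The circle on this segment as diameter has centre (-1, 1) and r² = 340/4 = 85.
Check P_1: distance² to centre = 25 ≤ 85, so it lies inside.
All remaining points lie in this disk, and no smaller disk contains both endpoints, so this is the minimum enclosing circle.
Diameter = 2r = 2√85 ≈ 18.44.

18.44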